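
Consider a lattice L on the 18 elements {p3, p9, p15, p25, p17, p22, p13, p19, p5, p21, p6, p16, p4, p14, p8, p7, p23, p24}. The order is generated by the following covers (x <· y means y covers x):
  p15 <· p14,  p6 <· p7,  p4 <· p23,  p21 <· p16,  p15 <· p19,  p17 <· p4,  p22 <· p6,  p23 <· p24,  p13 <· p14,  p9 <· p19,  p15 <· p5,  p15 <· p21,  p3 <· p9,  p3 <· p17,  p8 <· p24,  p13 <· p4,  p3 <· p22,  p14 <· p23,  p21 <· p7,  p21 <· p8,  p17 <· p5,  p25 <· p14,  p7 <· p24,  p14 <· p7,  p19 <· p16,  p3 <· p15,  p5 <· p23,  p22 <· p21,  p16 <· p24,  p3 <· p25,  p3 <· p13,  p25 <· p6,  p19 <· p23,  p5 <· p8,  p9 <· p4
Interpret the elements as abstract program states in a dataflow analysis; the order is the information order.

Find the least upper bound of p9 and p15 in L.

p19

Common upper bounds of {p9, p15}: p16, p19, p23, p24.
The least among these is p19.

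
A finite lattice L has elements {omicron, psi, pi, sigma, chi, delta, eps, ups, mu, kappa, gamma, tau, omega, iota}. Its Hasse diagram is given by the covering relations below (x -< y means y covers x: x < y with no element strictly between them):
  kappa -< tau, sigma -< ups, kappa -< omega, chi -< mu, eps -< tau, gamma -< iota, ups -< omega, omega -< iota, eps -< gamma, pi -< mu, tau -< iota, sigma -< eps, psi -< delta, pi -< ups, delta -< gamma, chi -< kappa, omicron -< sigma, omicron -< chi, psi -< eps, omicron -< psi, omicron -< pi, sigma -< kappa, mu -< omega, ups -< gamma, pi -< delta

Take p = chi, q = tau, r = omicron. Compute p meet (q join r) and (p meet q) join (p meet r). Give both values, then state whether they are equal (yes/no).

q join r = tau, so p meet (q join r) = chi meet tau = chi.
p meet q = chi and p meet r = omicron, so (p meet q) join (p meet r) = chi join omicron = chi.
Equal: yes.

chi; chi; yes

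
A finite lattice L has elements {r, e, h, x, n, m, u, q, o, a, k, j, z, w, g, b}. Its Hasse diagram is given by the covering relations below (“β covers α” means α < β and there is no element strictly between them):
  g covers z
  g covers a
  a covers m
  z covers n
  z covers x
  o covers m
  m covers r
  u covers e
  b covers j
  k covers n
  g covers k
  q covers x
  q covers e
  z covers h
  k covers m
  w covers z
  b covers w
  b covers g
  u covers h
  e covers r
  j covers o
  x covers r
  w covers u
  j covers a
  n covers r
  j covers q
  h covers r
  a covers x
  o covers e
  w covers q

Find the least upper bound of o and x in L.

j

Common upper bounds of {o, x}: b, j.
The least among these is j.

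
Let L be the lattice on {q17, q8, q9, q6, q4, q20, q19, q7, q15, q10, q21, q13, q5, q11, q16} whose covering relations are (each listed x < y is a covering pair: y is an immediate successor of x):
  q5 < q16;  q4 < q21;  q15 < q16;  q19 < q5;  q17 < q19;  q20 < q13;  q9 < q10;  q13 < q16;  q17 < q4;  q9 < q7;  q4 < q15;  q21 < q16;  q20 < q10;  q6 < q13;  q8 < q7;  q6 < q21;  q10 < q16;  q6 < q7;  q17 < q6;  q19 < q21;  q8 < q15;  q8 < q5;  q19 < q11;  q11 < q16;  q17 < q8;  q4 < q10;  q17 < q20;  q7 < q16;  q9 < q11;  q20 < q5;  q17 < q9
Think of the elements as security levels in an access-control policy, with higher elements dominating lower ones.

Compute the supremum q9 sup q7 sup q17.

q7

Common upper bounds of {q9, q7, q17}: q16, q7.
The least among these is q7.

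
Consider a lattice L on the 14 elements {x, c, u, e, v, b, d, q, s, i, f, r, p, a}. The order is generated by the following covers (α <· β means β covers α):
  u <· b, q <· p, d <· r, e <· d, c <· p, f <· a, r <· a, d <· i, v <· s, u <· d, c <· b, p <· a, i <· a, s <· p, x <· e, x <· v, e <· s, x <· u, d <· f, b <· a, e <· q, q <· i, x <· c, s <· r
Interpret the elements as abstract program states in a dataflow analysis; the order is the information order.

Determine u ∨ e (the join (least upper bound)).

d

Common upper bounds of {u, e}: a, d, f, i, r.
The least among these is d.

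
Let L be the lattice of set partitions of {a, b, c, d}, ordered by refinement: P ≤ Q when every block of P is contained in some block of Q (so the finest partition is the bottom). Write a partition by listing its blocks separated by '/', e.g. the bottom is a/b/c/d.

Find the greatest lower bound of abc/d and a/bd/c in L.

a/b/c/d

The meet (common refinement) of abc/d and a/bd/c intersects blocks pairwise, giving a/b/c/d.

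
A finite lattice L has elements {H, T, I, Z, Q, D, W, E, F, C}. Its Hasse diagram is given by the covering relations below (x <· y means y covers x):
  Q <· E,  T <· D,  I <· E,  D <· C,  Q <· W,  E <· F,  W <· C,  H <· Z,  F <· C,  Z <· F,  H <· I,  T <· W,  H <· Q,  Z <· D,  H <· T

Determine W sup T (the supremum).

Common upper bounds of {W, T}: C, W.
The least among these is W.

W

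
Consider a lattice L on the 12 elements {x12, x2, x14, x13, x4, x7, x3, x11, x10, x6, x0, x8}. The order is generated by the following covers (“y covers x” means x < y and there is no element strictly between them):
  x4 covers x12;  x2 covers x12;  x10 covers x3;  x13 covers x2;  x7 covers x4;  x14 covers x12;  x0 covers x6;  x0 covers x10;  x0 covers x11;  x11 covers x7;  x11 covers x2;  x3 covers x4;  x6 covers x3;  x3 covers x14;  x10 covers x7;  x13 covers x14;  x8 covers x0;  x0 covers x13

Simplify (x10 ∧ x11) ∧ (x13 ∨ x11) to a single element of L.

x7

x10 ∧ x11 = x7
x13 ∨ x11 = x0
x7 ∧ x0 = x7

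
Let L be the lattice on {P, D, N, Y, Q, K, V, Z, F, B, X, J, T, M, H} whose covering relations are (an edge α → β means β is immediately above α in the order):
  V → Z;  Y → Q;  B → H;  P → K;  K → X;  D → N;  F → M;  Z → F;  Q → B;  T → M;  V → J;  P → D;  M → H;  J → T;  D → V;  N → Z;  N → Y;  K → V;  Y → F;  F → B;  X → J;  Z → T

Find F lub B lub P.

B

Common upper bounds of {F, B, P}: B, H.
The least among these is B.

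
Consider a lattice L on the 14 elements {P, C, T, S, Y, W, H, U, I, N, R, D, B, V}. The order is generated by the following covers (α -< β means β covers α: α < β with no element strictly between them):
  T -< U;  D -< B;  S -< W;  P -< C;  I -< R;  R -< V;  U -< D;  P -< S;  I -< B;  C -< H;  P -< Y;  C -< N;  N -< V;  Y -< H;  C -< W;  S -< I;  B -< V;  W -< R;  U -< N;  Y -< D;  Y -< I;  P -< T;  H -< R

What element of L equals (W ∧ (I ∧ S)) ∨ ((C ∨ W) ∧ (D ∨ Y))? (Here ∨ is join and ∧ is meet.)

S

I ∧ S = S
W ∧ S = S
C ∨ W = W
D ∨ Y = D
W ∧ D = P
S ∨ P = S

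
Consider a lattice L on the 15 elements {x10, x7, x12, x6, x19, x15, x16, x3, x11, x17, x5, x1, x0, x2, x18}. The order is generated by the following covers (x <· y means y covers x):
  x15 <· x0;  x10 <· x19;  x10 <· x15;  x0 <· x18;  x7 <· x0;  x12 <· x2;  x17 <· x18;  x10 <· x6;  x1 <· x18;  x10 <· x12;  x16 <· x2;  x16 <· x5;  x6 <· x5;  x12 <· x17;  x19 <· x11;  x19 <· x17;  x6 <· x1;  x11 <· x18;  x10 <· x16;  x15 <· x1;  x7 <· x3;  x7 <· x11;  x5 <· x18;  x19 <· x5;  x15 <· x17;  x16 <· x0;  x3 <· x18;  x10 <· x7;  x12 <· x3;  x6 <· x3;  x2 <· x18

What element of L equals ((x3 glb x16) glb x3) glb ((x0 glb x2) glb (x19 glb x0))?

x3 ∧ x16 = x10
x10 ∧ x3 = x10
x0 ∧ x2 = x16
x19 ∧ x0 = x10
x16 ∧ x10 = x10
x10 ∧ x10 = x10

x10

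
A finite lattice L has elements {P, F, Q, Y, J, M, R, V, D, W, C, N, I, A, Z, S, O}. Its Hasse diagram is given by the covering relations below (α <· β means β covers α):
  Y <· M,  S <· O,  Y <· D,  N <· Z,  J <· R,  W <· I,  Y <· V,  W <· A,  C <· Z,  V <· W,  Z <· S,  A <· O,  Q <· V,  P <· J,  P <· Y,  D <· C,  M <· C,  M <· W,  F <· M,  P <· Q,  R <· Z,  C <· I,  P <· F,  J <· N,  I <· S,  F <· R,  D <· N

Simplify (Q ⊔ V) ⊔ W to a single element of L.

Q ∨ V = V
V ∨ W = W

W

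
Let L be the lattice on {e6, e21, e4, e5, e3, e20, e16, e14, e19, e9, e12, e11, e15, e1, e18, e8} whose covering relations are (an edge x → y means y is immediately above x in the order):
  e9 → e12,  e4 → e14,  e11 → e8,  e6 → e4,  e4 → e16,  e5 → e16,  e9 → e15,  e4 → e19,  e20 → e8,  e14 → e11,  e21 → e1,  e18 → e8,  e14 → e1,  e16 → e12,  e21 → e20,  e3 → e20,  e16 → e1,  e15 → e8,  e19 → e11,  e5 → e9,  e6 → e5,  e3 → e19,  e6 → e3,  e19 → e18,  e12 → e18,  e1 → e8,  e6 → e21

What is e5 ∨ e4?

Common upper bounds of {e5, e4}: e1, e12, e16, e18, e8.
The least among these is e16.

e16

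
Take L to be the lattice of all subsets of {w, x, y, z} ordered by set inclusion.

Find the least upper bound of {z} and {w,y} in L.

Under ⊆, join is union: {z} ∪ {w,y} = {w,y,z}.

{w,y,z}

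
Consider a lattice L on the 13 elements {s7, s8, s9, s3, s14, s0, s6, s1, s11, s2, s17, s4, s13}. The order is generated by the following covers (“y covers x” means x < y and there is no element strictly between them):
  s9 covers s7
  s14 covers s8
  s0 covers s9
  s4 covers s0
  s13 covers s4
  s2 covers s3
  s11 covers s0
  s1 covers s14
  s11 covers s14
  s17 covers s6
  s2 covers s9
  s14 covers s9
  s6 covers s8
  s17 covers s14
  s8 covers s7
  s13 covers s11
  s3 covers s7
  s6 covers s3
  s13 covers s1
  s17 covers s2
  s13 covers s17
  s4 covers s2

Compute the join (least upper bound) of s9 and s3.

s2

Common upper bounds of {s9, s3}: s13, s17, s2, s4.
The least among these is s2.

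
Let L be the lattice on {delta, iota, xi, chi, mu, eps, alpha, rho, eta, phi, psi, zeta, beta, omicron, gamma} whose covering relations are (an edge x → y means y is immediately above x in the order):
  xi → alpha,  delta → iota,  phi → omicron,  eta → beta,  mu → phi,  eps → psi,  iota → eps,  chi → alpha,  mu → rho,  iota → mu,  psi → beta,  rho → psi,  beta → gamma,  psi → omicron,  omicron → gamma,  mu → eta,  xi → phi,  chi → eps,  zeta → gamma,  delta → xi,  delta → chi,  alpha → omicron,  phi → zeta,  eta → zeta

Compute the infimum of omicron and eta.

mu

Common lower bounds of {omicron, eta}: delta, iota, mu.
The greatest among these is mu.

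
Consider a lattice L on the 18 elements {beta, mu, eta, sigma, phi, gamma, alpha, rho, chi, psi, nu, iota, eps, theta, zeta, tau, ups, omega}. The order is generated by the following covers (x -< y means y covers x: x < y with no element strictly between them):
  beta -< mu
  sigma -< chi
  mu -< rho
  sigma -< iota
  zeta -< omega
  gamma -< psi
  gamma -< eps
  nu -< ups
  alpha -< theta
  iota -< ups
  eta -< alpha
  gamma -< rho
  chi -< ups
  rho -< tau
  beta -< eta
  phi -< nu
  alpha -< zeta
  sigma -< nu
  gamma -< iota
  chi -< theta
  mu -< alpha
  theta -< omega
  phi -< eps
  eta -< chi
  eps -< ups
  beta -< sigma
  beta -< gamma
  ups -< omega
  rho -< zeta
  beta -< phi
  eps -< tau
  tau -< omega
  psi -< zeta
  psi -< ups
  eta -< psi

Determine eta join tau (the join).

Common upper bounds of {eta, tau}: omega.
The least among these is omega.

omega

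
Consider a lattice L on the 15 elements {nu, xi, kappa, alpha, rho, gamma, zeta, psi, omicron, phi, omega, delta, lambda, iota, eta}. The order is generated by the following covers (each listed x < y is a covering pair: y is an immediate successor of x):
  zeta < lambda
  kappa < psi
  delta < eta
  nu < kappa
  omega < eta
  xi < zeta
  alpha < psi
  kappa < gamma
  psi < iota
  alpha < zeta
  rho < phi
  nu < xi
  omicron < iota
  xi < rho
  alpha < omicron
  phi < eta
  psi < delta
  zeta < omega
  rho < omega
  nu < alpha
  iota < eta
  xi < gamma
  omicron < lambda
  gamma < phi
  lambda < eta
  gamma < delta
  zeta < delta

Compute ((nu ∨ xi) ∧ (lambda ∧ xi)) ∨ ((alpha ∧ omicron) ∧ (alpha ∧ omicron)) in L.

zeta

nu ∨ xi = xi
lambda ∧ xi = xi
xi ∧ xi = xi
alpha ∧ omicron = alpha
alpha ∧ omicron = alpha
alpha ∧ alpha = alpha
xi ∨ alpha = zeta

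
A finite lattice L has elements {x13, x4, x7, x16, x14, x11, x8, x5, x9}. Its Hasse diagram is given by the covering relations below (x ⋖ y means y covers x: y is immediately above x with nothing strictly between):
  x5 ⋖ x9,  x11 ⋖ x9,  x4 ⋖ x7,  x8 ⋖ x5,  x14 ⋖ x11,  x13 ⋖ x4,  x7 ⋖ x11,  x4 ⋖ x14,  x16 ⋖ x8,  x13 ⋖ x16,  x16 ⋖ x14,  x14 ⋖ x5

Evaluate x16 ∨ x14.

x16 ∨ x14 = x14

x14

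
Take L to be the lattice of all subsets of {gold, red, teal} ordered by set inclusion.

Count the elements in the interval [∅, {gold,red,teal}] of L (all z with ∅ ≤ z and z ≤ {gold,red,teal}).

The interval [∅, {gold,red,teal}] = {{gold,red,teal}, {gold,red}, {gold,teal}, {gold}, {red,teal}, {red}, {teal}, ∅}, which has 8 elements.

8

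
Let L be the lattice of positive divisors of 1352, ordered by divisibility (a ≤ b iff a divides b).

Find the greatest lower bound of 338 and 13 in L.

Common lower bounds of {338, 13}: 1, 13.
The greatest among these is 13.

13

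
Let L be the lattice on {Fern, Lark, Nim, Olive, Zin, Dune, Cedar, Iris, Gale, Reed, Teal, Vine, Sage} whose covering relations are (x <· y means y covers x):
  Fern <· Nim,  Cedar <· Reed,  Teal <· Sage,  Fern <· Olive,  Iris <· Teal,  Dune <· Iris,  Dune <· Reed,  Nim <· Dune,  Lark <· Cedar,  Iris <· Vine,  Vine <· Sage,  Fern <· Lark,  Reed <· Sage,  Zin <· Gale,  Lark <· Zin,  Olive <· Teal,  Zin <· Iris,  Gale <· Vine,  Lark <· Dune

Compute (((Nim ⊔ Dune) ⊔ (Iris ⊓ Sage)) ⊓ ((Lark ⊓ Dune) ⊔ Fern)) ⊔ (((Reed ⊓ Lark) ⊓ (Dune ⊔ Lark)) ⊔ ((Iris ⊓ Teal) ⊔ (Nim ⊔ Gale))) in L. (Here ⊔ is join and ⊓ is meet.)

Vine

Nim ∨ Dune = Dune
Iris ∧ Sage = Iris
Dune ∨ Iris = Iris
Lark ∧ Dune = Lark
Lark ∨ Fern = Lark
Iris ∧ Lark = Lark
Reed ∧ Lark = Lark
Dune ∨ Lark = Dune
Lark ∧ Dune = Lark
Iris ∧ Teal = Iris
Nim ∨ Gale = Vine
Iris ∨ Vine = Vine
Lark ∨ Vine = Vine
Lark ∨ Vine = Vine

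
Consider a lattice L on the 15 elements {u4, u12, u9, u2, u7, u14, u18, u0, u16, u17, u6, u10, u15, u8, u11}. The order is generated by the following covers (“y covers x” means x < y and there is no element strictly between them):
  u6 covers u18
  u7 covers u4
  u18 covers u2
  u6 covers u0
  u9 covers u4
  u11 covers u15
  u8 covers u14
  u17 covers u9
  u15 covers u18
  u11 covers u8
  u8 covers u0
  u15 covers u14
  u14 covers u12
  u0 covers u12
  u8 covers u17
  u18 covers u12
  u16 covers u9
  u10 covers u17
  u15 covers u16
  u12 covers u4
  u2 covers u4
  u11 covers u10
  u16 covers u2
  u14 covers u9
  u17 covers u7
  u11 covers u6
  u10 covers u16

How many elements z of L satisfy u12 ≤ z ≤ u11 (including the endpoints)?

The interval [u12, u11] = {u0, u11, u12, u14, u15, u18, u6, u8}, which has 8 elements.

8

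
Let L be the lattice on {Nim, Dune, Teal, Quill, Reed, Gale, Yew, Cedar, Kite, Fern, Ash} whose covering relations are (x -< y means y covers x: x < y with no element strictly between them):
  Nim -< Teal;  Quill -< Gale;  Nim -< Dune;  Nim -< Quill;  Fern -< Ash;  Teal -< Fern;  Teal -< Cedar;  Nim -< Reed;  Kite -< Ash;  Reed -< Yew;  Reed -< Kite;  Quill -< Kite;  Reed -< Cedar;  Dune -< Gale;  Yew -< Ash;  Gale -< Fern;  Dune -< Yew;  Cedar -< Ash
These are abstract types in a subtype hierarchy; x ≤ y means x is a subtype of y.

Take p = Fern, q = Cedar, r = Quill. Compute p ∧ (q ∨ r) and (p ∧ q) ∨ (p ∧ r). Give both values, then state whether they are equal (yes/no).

q ∨ r = Ash, so p ∧ (q ∨ r) = Fern ∧ Ash = Fern.
p ∧ q = Teal and p ∧ r = Quill, so (p ∧ q) ∨ (p ∧ r) = Teal ∨ Quill = Fern.
Equal: yes.

Fern; Fern; yes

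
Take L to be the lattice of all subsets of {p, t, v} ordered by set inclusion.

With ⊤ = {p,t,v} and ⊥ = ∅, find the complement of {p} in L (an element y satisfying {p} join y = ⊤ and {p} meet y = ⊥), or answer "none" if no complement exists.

{t,v}

Need y with {p} ∨ y = {p,t,v} and {p} ∧ y = ∅.
Checking each element gives: {t,v}.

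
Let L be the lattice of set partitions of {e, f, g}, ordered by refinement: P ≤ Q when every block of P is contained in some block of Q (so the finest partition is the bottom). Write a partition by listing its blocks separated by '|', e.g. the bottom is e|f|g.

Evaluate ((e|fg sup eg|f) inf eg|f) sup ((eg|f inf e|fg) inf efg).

eg|f

e|fg ∨ eg|f = efg
efg ∧ eg|f = eg|f
eg|f ∧ e|fg = e|f|g
e|f|g ∧ efg = e|f|g
eg|f ∨ e|f|g = eg|f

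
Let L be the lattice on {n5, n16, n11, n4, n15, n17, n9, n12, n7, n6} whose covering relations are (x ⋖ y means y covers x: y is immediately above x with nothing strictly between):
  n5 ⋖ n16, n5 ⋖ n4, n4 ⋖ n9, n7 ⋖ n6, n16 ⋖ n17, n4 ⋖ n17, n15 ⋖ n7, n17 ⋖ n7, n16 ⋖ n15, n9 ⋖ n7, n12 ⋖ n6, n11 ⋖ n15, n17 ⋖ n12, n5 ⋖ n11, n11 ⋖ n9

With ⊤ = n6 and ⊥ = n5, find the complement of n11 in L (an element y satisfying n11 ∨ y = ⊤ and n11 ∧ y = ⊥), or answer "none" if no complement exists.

Need y with n11 ∨ y = n6 and n11 ∧ y = n5.
Checking each element gives: n12.

n12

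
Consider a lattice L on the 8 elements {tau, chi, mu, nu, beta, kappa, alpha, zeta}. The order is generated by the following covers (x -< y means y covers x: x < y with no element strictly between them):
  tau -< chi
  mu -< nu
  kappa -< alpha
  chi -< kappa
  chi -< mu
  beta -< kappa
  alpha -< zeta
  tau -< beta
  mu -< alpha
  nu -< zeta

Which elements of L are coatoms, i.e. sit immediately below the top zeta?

alpha, nu

The coatoms are exactly the elements covered by zeta: alpha, nu.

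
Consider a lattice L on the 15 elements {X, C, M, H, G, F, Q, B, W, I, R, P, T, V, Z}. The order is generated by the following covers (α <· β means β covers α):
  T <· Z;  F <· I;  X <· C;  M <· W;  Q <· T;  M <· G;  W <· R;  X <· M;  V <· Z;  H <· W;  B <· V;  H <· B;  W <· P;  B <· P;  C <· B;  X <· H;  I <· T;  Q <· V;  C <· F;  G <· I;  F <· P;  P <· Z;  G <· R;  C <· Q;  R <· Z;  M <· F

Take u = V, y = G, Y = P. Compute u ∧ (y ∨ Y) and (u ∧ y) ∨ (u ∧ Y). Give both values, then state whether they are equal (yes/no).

V; B; no

y ∨ Y = Z, so u ∧ (y ∨ Y) = V ∧ Z = V.
u ∧ y = X and u ∧ Y = B, so (u ∧ y) ∨ (u ∧ Y) = X ∨ B = B.
Equal: no.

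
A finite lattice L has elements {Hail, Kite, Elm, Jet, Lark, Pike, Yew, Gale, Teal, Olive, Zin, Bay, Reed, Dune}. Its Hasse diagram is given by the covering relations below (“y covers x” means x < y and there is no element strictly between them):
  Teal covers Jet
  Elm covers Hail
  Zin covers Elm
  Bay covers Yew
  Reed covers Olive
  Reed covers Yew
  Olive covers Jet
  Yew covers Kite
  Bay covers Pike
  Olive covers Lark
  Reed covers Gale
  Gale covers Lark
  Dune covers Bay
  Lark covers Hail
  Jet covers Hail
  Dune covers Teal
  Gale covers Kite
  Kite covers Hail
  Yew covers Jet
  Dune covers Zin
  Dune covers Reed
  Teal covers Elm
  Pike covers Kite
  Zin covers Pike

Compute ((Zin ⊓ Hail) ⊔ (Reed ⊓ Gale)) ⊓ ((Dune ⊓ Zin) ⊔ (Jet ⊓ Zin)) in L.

Zin ∧ Hail = Hail
Reed ∧ Gale = Gale
Hail ∨ Gale = Gale
Dune ∧ Zin = Zin
Jet ∧ Zin = Hail
Zin ∨ Hail = Zin
Gale ∧ Zin = Kite

Kite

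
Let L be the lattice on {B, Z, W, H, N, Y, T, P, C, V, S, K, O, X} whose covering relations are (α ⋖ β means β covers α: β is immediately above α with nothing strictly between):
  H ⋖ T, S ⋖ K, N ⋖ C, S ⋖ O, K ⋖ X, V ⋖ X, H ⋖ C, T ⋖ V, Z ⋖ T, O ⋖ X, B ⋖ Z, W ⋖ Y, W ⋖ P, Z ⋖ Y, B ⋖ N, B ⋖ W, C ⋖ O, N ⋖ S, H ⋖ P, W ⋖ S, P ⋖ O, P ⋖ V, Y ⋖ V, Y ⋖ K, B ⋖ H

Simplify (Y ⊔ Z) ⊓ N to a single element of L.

Y ∨ Z = Y
Y ∧ N = B

B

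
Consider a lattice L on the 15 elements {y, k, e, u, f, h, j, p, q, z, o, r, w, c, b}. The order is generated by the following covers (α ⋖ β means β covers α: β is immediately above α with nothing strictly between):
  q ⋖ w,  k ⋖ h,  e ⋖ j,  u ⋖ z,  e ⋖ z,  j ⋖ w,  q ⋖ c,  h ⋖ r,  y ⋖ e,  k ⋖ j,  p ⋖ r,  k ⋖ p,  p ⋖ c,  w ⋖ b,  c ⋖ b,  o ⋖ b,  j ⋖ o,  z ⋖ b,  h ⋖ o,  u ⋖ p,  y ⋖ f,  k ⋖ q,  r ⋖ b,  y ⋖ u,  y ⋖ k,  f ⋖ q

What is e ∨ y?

Common upper bounds of {e, y}: b, e, j, o, w, z.
The least among these is e.

e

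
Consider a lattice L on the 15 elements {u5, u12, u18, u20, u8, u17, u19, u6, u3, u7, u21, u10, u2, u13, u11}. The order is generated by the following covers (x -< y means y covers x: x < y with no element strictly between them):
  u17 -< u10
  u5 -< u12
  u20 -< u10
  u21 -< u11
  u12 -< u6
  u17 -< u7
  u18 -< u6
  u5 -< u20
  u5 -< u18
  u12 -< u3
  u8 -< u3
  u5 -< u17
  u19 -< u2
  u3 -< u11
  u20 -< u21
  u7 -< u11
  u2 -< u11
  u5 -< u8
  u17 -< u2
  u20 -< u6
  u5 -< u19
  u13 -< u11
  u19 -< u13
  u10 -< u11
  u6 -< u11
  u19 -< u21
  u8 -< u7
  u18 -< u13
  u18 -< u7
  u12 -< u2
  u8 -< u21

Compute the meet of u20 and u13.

u5

Common lower bounds of {u20, u13}: u5.
The greatest among these is u5.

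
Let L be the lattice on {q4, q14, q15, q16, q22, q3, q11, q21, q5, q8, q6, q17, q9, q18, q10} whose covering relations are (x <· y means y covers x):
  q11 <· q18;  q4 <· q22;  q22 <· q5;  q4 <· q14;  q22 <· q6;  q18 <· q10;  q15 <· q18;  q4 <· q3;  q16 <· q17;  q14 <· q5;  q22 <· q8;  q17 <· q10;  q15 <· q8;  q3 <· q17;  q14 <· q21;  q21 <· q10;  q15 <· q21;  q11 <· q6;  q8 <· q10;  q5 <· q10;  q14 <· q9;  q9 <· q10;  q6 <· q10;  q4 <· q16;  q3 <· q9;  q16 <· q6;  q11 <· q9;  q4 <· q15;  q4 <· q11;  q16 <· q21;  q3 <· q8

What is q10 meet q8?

q8

Common lower bounds of {q10, q8}: q15, q22, q3, q4, q8.
The greatest among these is q8.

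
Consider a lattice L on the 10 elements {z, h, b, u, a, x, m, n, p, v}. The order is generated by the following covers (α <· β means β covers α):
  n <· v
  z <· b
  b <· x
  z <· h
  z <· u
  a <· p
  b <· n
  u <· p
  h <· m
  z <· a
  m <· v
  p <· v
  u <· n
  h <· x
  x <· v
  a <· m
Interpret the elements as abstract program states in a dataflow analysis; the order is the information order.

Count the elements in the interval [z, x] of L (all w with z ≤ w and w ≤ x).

4

The interval [z, x] = {b, h, x, z}, which has 4 elements.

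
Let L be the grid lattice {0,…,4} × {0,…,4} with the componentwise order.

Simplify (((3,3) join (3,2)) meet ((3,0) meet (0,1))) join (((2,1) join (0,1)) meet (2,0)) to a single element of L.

(2,0)

(3,3) ∨ (3,2) = (3,3)
(3,0) ∧ (0,1) = (0,0)
(3,3) ∧ (0,0) = (0,0)
(2,1) ∨ (0,1) = (2,1)
(2,1) ∧ (2,0) = (2,0)
(0,0) ∨ (2,0) = (2,0)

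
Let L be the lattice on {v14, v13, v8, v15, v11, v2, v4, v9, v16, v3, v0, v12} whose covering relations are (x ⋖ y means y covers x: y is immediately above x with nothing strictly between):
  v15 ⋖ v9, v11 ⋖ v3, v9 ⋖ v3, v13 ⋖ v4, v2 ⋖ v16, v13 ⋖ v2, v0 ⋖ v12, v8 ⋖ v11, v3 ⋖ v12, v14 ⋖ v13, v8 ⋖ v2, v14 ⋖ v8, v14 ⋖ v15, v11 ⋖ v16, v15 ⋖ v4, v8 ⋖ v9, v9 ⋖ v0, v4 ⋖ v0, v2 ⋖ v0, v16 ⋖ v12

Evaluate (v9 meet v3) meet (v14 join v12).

v9

v9 ∧ v3 = v9
v14 ∨ v12 = v12
v9 ∧ v12 = v9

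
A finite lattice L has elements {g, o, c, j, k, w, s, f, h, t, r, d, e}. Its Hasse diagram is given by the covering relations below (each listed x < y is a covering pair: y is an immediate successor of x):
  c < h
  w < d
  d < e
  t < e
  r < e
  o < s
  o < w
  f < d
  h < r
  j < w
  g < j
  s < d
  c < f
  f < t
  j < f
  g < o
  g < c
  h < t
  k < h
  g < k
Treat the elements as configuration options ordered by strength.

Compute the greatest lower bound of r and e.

Common lower bounds of {r, e}: c, g, h, k, r.
The greatest among these is r.

r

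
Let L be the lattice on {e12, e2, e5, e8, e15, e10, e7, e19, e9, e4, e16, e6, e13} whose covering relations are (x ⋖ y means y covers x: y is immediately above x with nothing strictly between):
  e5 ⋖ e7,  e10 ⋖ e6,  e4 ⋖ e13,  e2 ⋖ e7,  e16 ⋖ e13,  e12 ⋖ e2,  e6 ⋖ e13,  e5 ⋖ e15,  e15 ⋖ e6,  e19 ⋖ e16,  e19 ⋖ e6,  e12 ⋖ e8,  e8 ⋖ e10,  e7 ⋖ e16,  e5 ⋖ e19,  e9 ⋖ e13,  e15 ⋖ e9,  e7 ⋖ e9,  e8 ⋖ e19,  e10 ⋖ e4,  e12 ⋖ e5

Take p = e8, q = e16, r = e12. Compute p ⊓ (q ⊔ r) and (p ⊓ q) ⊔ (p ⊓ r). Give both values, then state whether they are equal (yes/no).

e8; e8; yes

q ⊔ r = e16, so p ⊓ (q ⊔ r) = e8 ⊓ e16 = e8.
p ⊓ q = e8 and p ⊓ r = e12, so (p ⊓ q) ⊔ (p ⊓ r) = e8 ⊔ e12 = e8.
Equal: yes.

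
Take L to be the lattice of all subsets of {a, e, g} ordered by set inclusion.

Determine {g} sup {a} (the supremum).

Under ⊆, join is union: {g} ∪ {a} = {a,g}.

{a,g}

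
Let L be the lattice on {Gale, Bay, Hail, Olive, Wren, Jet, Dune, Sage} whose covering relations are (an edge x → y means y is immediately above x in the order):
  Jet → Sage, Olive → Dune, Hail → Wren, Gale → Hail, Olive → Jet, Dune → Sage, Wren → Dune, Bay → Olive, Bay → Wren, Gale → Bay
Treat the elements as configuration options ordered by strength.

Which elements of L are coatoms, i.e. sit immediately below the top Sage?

The coatoms are exactly the elements covered by Sage: Dune, Jet.

Dune, Jet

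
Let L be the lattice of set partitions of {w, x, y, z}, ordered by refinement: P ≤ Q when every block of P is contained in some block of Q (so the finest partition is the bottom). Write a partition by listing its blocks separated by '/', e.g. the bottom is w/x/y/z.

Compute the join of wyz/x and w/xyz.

The join of wyz/x and w/xyz merges any blocks that overlap across the partitions, giving wxyz.

wxyz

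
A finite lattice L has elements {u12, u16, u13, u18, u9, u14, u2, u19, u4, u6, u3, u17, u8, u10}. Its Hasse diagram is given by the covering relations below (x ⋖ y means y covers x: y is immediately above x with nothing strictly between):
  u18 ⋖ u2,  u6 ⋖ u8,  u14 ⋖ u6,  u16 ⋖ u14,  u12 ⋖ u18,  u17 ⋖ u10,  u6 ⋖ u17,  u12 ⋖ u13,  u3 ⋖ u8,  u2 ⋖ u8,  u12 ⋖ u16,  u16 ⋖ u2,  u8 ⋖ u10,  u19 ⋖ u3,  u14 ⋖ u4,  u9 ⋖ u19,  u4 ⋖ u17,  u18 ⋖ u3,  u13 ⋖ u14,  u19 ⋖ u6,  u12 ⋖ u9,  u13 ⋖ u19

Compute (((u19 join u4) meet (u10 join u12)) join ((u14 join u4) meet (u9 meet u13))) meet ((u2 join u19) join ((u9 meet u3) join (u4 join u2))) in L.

u19 ∨ u4 = u17
u10 ∨ u12 = u10
u17 ∧ u10 = u17
u14 ∨ u4 = u4
u9 ∧ u13 = u12
u4 ∧ u12 = u12
u17 ∨ u12 = u17
u2 ∨ u19 = u8
u9 ∧ u3 = u9
u4 ∨ u2 = u10
u9 ∨ u10 = u10
u8 ∨ u10 = u10
u17 ∧ u10 = u17

u17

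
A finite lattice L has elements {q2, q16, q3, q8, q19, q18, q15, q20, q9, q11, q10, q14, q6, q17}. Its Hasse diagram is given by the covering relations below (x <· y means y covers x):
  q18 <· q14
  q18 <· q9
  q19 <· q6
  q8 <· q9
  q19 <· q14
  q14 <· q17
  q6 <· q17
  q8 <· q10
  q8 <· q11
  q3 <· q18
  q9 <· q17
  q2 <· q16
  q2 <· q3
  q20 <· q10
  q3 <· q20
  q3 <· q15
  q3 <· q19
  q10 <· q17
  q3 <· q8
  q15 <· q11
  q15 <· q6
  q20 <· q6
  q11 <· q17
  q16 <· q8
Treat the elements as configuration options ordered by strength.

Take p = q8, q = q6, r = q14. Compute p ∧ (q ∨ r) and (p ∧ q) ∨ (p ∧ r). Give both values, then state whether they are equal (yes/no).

q ∨ r = q17, so p ∧ (q ∨ r) = q8 ∧ q17 = q8.
p ∧ q = q3 and p ∧ r = q3, so (p ∧ q) ∨ (p ∧ r) = q3 ∨ q3 = q3.
Equal: no.

q8; q3; no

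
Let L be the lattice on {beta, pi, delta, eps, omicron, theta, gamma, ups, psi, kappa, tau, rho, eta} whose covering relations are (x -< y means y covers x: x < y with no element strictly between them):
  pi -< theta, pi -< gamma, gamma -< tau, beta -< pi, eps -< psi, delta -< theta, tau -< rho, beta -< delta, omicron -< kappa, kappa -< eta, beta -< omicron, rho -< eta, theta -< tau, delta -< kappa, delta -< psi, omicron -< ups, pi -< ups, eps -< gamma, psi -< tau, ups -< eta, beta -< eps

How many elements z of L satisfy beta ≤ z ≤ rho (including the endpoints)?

The interval [beta, rho] = {beta, delta, eps, gamma, pi, psi, rho, tau, theta}, which has 9 elements.

9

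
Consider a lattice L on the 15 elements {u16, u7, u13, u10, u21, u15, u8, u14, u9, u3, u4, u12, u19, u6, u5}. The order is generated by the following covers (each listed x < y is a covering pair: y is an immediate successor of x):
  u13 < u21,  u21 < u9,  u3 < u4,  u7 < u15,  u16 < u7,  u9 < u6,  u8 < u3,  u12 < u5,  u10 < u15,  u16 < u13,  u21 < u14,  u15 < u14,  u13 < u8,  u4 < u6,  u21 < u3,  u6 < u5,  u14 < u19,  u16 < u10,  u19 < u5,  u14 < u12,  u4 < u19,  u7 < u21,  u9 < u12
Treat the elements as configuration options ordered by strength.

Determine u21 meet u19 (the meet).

Common lower bounds of {u21, u19}: u13, u16, u21, u7.
The greatest among these is u21.

u21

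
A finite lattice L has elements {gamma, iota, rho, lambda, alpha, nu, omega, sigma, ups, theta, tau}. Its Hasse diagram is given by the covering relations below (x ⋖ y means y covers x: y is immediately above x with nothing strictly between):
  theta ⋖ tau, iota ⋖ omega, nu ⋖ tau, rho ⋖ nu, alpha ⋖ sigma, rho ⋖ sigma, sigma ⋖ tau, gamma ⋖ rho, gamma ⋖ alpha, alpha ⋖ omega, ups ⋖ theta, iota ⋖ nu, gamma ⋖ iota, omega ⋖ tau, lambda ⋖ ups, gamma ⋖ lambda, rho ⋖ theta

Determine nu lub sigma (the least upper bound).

tau

Common upper bounds of {nu, sigma}: tau.
The least among these is tau.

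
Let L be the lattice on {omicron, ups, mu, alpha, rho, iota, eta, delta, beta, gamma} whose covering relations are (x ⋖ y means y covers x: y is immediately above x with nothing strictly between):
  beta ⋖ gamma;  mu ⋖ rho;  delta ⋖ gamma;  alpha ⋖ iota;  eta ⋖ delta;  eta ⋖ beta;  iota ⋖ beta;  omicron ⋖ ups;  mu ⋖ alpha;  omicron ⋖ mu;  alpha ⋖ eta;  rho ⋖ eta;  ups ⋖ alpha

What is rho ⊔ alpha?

eta

Common upper bounds of {rho, alpha}: beta, delta, eta, gamma.
The least among these is eta.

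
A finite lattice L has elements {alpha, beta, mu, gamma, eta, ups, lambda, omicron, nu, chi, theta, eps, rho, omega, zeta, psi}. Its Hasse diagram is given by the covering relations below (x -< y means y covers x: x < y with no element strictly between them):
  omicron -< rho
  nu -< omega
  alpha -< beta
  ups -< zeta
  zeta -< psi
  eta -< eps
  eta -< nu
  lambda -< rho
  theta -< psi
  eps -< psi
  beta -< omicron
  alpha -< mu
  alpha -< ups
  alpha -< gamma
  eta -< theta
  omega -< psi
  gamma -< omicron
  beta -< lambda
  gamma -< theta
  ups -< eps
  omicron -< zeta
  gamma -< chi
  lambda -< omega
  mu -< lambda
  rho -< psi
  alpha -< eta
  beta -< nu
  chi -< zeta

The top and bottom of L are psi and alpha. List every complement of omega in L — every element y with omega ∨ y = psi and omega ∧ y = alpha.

chi, gamma, ups

Need y with omega ∨ y = psi and omega ∧ y = alpha.
Checking each element gives: chi, gamma, ups.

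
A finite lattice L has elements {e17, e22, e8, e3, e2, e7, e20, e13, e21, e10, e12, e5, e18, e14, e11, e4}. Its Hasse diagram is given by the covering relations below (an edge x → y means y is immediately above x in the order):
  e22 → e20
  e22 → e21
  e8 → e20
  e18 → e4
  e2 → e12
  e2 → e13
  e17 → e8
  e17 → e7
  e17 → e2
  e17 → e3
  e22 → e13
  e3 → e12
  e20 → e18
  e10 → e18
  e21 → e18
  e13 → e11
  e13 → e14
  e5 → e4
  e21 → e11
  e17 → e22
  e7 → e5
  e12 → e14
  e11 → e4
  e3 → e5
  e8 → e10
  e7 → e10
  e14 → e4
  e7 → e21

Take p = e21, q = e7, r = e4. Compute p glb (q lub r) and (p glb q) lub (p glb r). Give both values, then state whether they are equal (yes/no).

q lub r = e4, so p glb (q lub r) = e21 glb e4 = e21.
p glb q = e7 and p glb r = e21, so (p glb q) lub (p glb r) = e7 lub e21 = e21.
Equal: yes.

e21; e21; yes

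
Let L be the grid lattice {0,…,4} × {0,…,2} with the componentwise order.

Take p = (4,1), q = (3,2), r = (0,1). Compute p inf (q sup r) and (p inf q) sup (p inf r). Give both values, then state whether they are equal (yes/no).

q sup r = (3,2), so p inf (q sup r) = (4,1) inf (3,2) = (3,1).
p inf q = (3,1) and p inf r = (0,1), so (p inf q) sup (p inf r) = (3,1) sup (0,1) = (3,1).
Equal: yes.

(3,1); (3,1); yes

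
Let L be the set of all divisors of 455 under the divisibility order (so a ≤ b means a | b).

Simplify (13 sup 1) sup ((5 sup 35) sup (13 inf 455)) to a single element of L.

455

13 ∨ 1 = 13
5 ∨ 35 = 35
13 ∧ 455 = 13
35 ∨ 13 = 455
13 ∨ 455 = 455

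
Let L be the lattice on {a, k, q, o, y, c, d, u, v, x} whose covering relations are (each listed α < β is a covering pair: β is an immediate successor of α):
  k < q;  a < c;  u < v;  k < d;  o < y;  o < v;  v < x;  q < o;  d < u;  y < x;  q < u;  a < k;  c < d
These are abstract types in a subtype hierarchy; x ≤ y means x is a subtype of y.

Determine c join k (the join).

d

Common upper bounds of {c, k}: d, u, v, x.
The least among these is d.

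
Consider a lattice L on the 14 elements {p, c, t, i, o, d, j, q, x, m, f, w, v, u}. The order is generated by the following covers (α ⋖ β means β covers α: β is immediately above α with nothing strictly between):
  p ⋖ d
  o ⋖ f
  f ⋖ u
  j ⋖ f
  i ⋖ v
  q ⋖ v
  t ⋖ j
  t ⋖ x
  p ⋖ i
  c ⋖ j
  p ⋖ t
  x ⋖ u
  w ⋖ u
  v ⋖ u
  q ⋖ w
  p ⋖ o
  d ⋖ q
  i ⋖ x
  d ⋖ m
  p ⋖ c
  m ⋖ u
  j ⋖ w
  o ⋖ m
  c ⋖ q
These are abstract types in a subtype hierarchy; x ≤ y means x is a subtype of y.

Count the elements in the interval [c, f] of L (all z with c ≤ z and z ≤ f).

The interval [c, f] = {c, f, j}, which has 3 elements.

3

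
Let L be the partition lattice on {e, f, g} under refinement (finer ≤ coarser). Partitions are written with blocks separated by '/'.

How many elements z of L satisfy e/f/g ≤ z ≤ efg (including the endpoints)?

5

The interval [e/f/g, efg] = {e/f/g, e/fg, ef/g, efg, eg/f}, which has 5 elements.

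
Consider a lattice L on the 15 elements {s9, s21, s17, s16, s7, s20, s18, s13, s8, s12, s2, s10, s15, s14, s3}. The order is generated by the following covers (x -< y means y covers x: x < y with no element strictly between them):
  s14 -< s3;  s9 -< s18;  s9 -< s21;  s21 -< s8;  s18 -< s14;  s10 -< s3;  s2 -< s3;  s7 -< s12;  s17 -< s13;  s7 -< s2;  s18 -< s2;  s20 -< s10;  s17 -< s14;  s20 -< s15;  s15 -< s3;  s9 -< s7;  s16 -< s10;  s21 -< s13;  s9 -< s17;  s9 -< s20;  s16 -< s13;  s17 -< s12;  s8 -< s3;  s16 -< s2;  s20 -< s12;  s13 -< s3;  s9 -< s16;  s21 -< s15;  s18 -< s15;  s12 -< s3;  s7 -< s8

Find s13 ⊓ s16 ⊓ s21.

Common lower bounds of {s13, s16, s21}: s9.
The greatest among these is s9.

s9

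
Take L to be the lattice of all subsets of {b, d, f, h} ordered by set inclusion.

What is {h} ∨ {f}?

{f,h}

Common upper bounds of {{h}, {f}}: {b,d,f,h}, {b,f,h}, {d,f,h}, {f,h}.
The least among these is {f,h}.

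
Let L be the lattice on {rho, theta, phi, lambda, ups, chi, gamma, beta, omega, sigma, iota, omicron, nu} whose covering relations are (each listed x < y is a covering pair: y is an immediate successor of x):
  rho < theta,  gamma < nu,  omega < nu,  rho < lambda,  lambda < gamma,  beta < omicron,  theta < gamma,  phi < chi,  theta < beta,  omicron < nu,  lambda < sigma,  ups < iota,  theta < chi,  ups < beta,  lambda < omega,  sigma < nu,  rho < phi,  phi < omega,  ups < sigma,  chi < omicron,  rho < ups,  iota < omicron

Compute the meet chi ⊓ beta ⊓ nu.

theta

Common lower bounds of {chi, beta, nu}: rho, theta.
The greatest among these is theta.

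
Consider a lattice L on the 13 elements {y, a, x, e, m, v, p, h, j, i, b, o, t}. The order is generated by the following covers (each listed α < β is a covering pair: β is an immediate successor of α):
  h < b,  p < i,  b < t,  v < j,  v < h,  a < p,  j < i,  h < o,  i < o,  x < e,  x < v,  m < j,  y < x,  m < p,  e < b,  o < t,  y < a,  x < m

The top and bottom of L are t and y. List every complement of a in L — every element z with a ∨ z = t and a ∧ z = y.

b, e

Need z with a ∨ z = t and a ∧ z = y.
Checking each element gives: b, e.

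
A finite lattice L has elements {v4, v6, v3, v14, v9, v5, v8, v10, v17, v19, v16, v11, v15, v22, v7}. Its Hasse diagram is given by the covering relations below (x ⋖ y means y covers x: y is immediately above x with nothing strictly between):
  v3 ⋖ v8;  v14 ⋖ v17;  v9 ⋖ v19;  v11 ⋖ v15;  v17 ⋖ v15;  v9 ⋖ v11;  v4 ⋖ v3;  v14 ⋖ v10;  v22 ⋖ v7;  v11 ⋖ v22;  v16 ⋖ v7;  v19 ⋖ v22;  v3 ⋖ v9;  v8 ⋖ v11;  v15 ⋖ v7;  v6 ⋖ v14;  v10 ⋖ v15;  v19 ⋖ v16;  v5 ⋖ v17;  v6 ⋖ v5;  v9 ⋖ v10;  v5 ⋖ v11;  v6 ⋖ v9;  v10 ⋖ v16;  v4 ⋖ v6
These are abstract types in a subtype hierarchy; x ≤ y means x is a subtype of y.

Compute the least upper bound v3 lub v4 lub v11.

v11

Common upper bounds of {v3, v4, v11}: v11, v15, v22, v7.
The least among these is v11.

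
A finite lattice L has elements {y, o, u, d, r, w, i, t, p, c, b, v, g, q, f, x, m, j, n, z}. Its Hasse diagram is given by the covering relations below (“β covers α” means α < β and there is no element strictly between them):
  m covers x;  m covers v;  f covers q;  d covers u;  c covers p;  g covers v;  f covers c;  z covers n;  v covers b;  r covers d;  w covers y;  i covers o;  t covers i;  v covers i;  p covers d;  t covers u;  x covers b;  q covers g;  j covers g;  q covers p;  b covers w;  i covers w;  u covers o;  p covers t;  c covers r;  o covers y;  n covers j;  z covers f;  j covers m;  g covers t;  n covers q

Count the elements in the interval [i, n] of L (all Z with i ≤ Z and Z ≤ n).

9

The interval [i, n] = {g, i, j, m, n, p, q, t, v}, which has 9 elements.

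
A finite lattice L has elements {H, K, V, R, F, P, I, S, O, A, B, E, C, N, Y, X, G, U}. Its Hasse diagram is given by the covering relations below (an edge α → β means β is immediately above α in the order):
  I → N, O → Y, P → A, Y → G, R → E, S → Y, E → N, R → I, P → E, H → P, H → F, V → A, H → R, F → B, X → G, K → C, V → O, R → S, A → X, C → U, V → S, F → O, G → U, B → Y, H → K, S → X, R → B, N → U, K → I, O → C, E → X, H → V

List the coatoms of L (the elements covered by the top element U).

The coatoms are exactly the elements covered by U: C, G, N.

C, G, N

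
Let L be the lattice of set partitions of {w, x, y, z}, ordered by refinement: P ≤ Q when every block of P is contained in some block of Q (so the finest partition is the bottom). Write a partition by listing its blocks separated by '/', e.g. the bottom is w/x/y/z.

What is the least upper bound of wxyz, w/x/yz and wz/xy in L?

wxyz

The join of wxyz, w/x/yz, wz/xy merges any blocks that overlap across the partitions, giving wxyz.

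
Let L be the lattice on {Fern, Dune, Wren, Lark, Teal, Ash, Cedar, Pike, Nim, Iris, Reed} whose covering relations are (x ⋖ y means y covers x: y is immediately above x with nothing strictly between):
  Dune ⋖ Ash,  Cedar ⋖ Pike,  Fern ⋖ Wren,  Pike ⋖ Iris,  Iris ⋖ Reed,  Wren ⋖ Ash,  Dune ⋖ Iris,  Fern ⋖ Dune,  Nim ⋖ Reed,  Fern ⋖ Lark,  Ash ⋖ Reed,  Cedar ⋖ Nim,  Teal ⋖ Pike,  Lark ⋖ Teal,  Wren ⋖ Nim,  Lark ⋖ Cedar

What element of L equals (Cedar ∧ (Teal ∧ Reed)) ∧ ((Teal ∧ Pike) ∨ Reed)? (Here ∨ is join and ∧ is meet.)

Lark

Teal ∧ Reed = Teal
Cedar ∧ Teal = Lark
Teal ∧ Pike = Teal
Teal ∨ Reed = Reed
Lark ∧ Reed = Lark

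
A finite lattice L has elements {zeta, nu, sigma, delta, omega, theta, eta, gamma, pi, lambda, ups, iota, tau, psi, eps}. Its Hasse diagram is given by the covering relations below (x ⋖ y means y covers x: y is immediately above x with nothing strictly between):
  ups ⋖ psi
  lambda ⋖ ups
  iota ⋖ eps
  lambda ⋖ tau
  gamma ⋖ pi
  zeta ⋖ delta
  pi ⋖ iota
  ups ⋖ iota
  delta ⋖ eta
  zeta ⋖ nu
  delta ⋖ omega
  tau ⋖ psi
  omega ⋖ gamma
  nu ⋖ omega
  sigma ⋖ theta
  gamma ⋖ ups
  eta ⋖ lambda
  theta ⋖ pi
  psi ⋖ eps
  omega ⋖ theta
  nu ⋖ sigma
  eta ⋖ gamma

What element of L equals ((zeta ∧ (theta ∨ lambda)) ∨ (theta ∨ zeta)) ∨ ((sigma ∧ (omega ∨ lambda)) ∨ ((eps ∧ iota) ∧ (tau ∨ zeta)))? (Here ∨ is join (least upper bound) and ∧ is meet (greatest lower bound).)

iota

theta ∨ lambda = iota
zeta ∧ iota = zeta
theta ∨ zeta = theta
zeta ∨ theta = theta
omega ∨ lambda = ups
sigma ∧ ups = nu
eps ∧ iota = iota
tau ∨ zeta = tau
iota ∧ tau = lambda
nu ∨ lambda = ups
theta ∨ ups = iota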